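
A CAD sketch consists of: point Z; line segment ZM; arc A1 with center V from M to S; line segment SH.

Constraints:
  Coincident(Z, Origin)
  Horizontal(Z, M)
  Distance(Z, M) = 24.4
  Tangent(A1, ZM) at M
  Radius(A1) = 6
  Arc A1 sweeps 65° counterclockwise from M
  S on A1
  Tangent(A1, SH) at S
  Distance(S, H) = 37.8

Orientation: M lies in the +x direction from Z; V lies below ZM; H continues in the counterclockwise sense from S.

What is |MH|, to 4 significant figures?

43.38

Z is at the origin; ZM is horizontal with |ZM| = 24.4 and M on the +x side, so M = (24.40, 0.000). A1 meets ZM tangentially, so VM is at right angles to ZM, so V = M + (0, -6) = (24.40, -6.000). On A1, M sits at bearing 90° from V; a 65° counterclockwise sweep puts S at bearing 155°, so S = V + 6.0·(cos 155°, sin 155°) = (18.96, -3.464). Since A1 is tangent to SH there, VS ⟂ SH, so SH runs along (−sin 155°, cos 155°); with |SH| = 37.8, H = (2.987, -37.72). Then |MH| = |H − M| = 43.38.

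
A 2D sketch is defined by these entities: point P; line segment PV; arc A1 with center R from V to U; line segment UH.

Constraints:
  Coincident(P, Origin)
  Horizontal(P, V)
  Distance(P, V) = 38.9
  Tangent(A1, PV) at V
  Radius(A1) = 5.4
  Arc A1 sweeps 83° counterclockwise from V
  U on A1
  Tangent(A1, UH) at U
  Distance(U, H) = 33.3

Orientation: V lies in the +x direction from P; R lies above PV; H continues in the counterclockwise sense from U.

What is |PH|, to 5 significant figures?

61.343

P is at the origin; PV is horizontal with |PV| = 38.9 and V on the +x side, so V = (38.900, 0.0000). Tangency of A1 to PV means the radius RV is perpendicular to PV, so R = V + (0, 5.4) = (38.900, 5.4000). On A1, V sits at bearing -90° from R; an 83° counterclockwise sweep puts U at bearing -7°, so U = R + 5.4·(cos -7°, sin -7°) = (44.260, 4.7419). Tangency of A1 to UH means the radius RU is perpendicular to UH, so UH runs along (−sin -7°, cos -7°); with |UH| = 33.3, H = (48.318, 37.794). Then |PH| = |H − P| = 61.343.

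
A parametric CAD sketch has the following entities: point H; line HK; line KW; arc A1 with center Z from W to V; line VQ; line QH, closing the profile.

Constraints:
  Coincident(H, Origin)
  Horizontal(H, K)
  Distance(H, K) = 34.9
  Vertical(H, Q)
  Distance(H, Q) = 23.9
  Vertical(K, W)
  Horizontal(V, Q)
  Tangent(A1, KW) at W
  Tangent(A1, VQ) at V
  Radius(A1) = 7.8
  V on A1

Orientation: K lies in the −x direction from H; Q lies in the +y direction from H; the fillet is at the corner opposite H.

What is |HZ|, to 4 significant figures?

31.52

H is at the origin; HK is horizontal with |HK| = 34.9 and K on the −x side, so K = (-34.90, 0.000). HQ is vertical with |HQ| = 23.9 and Q on the +y side, so Q = (0.000, 23.90). The virtual corner opposite H is at (-34.90, 23.90). The tangent condition forces ZW to be normal to KW and tangency of A1 to VQ means the radius ZV is perpendicular to VQ, with radius 7.8, so the center Z sits 7.8 in from both sides at Z = (-27.10, 16.10). Then |HZ| = |Z − H| = 31.52.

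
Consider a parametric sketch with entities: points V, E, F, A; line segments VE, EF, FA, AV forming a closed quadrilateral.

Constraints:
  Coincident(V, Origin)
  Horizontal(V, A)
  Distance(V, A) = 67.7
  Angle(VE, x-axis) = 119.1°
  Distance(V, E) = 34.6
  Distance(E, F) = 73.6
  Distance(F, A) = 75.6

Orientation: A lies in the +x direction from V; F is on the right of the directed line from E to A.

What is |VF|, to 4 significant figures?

40.59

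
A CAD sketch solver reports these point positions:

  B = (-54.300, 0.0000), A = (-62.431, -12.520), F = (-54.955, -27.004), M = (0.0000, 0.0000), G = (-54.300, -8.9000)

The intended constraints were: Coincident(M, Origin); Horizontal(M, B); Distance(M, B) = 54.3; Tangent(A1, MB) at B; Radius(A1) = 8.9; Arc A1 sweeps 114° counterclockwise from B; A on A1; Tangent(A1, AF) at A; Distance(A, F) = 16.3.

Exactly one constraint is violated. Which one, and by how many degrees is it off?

Tangent(A1, AF) at A — off by 3.30°.

M = (0.00, 0.00) ✓; M.y = 0.00, B.y = 0.00 ✓; |MB| = 54.30 ✓; ∠(GB, BM) = 90.00° ✓; |GB| = 8.900 ✓; bearing(G→A) − bearing(G→B) = 114.0° ✓; |GA| = 8.900 ✓; ∠(GA, AF) = 86.70° ✗; |AF| = 16.30 ✓.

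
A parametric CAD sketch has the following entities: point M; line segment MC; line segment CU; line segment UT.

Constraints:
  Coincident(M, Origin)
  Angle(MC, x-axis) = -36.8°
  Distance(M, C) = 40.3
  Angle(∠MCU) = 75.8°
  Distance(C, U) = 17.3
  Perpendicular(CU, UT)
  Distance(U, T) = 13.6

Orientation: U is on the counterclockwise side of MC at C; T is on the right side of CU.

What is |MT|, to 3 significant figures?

53.2

M is at the origin; MC runs at -36.8° with length 40.3, so C = 40.3·(cos -36.8°, sin -36.8°) = (32.3, -24.1). ∠MCU = 75.8°, so CU runs at -36.8° + (180° − 75.8°) = 67.4° from the x-axis; with |CU| = 17.3, U = C + 17.3·(cos 67.4°, sin 67.4°) = (38.9, -8.17). CU ⟂ UT; with |UT| = 13.6 on the right of CU, T = U + 13.6·(0.923, -0.384) = (51.5, -13.4). Then |MT| = |T − M| = 53.2.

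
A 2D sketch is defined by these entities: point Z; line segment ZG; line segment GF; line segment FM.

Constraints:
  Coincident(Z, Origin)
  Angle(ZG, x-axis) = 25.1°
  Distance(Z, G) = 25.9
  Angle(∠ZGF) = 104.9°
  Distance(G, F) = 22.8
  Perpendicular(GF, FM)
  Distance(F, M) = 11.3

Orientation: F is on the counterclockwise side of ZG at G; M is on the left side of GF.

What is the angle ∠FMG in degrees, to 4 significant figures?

63.64°

∠ZGF = 104.9°, so GF runs at 25.1° + (180° − 104.9°) = 100.2° from the x-axis; with |GF| = 22.8, F = G + 22.8·(cos 100.2°, sin 100.2°) = (19.42, 33.43). The perpendicularity gives FM at right angles to GF; with |FM| = 11.3 on the left of GF, M = F + 11.3·(-0.9842, -0.1771) = (8.295, 31.43). Then cos ∠FMG = MF·MG / (|MF||MG|), giving 63.64°.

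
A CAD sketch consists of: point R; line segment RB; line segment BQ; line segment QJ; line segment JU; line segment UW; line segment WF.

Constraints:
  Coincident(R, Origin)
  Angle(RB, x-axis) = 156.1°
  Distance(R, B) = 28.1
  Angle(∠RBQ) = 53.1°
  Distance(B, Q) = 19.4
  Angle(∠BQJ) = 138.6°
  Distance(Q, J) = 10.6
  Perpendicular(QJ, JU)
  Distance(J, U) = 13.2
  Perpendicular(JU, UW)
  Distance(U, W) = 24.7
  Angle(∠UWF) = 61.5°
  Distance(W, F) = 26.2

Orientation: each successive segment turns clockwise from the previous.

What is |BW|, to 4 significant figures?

0.5846

R is at the origin; RB runs at 156.1° with length 28.1, so B = (-25.69, 11.38). ∠RBQ = 53.1° gives BQ at 29.20° from the x-axis; with |BQ| = 19.4, Q = (-8.756, 20.85). ∠BQJ = 138.6° gives QJ at -12.20° from the x-axis; with |QJ| = 10.6, J = (1.605, 18.61). The perpendicularity gives JU at right angles to QJ, so JU runs at -102.2°; with |JU| = 13.2, U = (-1.185, 5.707). JU is perpendicular to UW, so UW runs at 167.8°; with |UW| = 24.7, W = (-25.33, 10.93). Then |BW| = |W − B| = 0.5846.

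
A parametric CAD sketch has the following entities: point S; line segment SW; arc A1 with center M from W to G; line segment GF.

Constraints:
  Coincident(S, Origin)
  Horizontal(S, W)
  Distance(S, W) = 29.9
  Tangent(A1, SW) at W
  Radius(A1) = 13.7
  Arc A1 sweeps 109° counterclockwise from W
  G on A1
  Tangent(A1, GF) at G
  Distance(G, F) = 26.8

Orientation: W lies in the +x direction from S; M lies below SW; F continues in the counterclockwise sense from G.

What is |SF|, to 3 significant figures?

50.5

On A1, W sits at bearing 90° from M; a 109° counterclockwise sweep puts G at bearing 199°, so G = M + 13.7·(cos 199°, sin 199°) = (16.9, -18.2). A1 meets GF tangentially, so MG is at right angles to GF, so GF runs along (−sin 199°, cos 199°); with |GF| = 26.8, F = (25.7, -43.5). Then |SF| = |F − S| = 50.5.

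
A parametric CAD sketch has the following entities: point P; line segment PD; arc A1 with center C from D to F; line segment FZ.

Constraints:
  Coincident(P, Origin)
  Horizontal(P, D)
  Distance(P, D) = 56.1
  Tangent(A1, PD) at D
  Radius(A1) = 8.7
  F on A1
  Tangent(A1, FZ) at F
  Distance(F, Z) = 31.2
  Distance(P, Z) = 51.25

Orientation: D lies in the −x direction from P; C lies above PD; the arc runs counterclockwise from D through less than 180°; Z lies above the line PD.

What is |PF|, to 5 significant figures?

48.259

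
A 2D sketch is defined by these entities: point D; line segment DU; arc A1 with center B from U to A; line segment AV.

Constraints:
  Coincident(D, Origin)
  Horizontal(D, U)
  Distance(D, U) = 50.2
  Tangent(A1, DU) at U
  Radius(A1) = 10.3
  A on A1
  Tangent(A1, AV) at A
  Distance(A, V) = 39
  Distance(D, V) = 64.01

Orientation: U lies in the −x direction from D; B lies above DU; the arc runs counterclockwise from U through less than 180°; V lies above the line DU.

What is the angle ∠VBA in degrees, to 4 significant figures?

75.21°

D is at the origin; DU is horizontal with |DU| = 50.2 and U on the −x side, so U = (-50.20, 0.000). Since A1 is tangent to DU there, BU ⟂ DU, so B = U + (0, 10.3) = (-50.20, 10.30). Since BA ⟂ AV (tangency), |BV| = √(10.3² + 39.0²) = 40.34 regardless of where A sits on A1. So V lies on both circle(D, 64.01) and circle(B, 40.34); the above-DU intersection is V = (-40.61, 49.48). A is the foot of the tangent from V: A = (-39.90, 10.49).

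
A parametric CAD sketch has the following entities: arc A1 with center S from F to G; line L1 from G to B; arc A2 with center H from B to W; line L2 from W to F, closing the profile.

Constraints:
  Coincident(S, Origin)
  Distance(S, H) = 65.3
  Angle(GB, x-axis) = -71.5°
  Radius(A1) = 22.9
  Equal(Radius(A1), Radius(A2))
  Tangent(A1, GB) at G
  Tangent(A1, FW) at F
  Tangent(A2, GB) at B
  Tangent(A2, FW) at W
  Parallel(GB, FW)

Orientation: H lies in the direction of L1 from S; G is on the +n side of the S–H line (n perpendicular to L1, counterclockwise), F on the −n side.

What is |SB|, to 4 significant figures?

69.20

The slot axis is L1's direction at -71.5°, so u = (cos -71.5°, sin -71.5°) = (0.3173, -0.9483) and n = (−sin -71.5°, cos -71.5°) = (0.9483, 0.3173). S is at the origin and H lies 65.3 along u from S, so H = 65.3·u = (20.72, -61.93). Tangency of A1 to both parallel lines with radius 22.9 puts G and F at S ± 22.9·n: G = (21.72, 7.266), F = (-21.72, -7.266). Equal radii place B and W the same way about H: B = H + 22.9·n = (42.44, -54.66), W = H − 22.9·n = (-0.9966, -69.19). Then |SB| = |B − S| = 69.20.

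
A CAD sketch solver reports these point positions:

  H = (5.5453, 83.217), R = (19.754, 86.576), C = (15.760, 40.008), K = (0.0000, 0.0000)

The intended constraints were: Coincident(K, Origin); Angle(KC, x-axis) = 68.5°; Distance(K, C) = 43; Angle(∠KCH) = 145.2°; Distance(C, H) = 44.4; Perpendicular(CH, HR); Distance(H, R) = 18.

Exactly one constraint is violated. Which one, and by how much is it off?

Distance(H, R) = 18 — off by 3.40.

K = (0.00, 0.00) ✓; KC at 68.50° ✓; |KC| = 43.00 ✓; ∠KCH = 145.2° ✓; |CH| = 44.40 ✓; ∠(CH, HR) = 90.00° ✓; |HR| = 14.60 ✗.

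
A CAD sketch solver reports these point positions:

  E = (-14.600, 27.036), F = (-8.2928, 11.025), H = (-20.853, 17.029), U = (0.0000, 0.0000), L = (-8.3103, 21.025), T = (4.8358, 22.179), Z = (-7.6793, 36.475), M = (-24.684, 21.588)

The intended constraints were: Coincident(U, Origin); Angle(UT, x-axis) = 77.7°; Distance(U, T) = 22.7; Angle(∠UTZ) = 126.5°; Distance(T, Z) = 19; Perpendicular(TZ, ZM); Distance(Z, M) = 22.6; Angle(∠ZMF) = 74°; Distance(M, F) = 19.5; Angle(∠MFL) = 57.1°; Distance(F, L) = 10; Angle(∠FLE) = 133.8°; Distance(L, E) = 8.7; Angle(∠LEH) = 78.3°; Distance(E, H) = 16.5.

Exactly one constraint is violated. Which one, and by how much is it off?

Distance(E, H) = 16.5 — off by 4.70.

U = (0.00, 0.00) ✓; UT at 77.70° ✓; |UT| = 22.70 ✓; ∠UTZ = 126.5° ✓; |TZ| = 19.00 ✓; ∠(TZ, ZM) = 90.00° ✓; |ZM| = 22.60 ✓; ∠ZMF = 74.00° ✓; |MF| = 19.50 ✓; ∠MFL = 57.10° ✓; |FL| = 10.00 ✓; ∠FLE = 133.8° ✓; |LE| = 8.700 ✓; ∠LEH = 78.30° ✓; |EH| = 11.80 ✗.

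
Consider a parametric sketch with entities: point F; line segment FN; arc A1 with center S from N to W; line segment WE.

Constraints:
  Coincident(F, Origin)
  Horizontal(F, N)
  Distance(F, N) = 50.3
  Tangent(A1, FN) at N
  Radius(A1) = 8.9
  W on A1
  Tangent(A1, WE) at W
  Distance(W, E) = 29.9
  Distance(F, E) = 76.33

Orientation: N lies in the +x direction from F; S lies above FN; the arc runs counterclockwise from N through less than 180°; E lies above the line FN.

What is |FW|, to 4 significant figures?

59.08

Checks: |SW| = 8.900 ✓; ∠(SW, WE) = 90.00° ✓; |WE| = 29.90 ✓; |FE| = 76.33 ✓.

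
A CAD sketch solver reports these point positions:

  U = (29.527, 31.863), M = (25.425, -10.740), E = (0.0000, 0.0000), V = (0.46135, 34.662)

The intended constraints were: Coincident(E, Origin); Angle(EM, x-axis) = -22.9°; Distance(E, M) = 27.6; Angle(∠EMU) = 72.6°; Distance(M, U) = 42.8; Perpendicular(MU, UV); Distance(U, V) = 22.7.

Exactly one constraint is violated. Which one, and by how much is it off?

Distance(U, V) = 22.7 — off by 6.50.

E = (0.00, 0.00) ✓; EM at -22.90° ✓; |EM| = 27.60 ✓; ∠EMU = 72.60° ✓; |MU| = 42.80 ✓; ∠(MU, UV) = 90.00° ✓; |UV| = 29.20 ✗.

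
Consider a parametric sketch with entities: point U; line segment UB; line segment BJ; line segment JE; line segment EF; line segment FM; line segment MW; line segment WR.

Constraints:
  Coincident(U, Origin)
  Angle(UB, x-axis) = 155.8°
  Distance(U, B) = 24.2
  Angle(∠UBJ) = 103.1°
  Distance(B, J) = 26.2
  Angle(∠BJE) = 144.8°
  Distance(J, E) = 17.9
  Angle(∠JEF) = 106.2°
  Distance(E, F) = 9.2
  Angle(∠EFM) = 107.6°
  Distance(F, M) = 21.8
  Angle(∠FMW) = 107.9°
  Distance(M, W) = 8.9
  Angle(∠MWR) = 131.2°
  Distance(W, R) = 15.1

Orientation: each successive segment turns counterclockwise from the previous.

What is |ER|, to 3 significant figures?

23.3

U is at the origin; UB runs at 155.8° with length 24.2, so B = (-22.1, 9.92). ∠UBJ = 103.1° gives BJ at -127° from the x-axis; with |BJ| = 26.2, J = (-38.0, -10.9). ∠BJE = 144.8° gives JE at -92.1° from the x-axis; with |JE| = 17.9, E = (-38.6, -28.8). ∠JEF = 106.2° gives EF at -18.3° from the x-axis; with |EF| = 9.2, F = (-29.9, -31.7). ∠EFM = 107.6° gives FM at 54.1° from the x-axis; with |FM| = 21.8, M = (-17.1, -14.0). ∠FMW = 107.9° gives MW at 126° from the x-axis; with |MW| = 8.9, W = (-22.3, -6.86). ∠MWR = 131.2° gives WR at 175° from the x-axis; with |WR| = 15.1, R = (-37.4, -5.54). Then |ER| = |R − E| = 23.3.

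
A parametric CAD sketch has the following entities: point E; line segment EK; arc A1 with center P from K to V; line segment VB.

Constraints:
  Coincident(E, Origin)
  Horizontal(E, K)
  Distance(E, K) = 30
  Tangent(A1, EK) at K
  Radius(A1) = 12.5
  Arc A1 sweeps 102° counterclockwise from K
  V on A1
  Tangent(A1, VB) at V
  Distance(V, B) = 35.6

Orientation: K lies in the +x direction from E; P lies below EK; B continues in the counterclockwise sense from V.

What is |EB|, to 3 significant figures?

55.9

On A1, K sits at bearing 90° from P; a 102° counterclockwise sweep puts V at bearing 192°, so V = P + 12.5·(cos 192°, sin 192°) = (17.8, -15.1). Since A1 is tangent to VB there, PV ⟂ VB, so VB runs along (−sin 192°, cos 192°); with |VB| = 35.6, B = (25.2, -49.9). Then |EB| = |B − E| = 55.9.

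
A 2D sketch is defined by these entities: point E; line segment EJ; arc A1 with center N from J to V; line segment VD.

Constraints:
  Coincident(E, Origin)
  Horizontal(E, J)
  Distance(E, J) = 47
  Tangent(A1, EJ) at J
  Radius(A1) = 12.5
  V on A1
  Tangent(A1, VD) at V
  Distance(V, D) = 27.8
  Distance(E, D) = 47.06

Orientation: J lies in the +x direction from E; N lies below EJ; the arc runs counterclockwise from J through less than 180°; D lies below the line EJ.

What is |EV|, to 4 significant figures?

36.15

E is at the origin; E and J share the same y with |EJ| = 47.0 and J on the +x side, so J = (47.00, 0.000). Tangency of A1 to EJ means the radius NJ is perpendicular to EJ, so N = J + (0, -12.5) = (47.00, -12.50). Since NV ⟂ VD (tangency), |ND| = √(12.5² + 27.8²) = 30.48 regardless of where V sits on A1. So D lies on both circle(E, 47.06) and circle(N, 30.48); the below-EJ intersection is D = (28.98, -37.08). V is the foot of the tangent from D: V = (34.77, -9.893).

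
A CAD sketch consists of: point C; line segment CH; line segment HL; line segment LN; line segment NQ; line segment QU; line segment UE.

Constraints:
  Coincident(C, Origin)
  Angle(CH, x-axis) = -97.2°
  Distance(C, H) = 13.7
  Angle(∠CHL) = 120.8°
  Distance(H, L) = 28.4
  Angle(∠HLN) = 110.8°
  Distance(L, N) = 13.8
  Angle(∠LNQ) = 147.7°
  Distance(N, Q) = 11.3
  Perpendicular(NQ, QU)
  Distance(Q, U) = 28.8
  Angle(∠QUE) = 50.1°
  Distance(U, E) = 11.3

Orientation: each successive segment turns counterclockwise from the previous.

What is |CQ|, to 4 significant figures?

39.97

C is at the origin; CH runs at -97.2° with length 13.7, so H = (-1.717, -13.59). ∠CHL = 120.8° gives HL at -38.00° from the x-axis; with |HL| = 28.4, L = (20.66, -31.08). ∠HLN = 110.8° gives LN at 31.20° from the x-axis; with |LN| = 13.8, N = (32.47, -23.93). ∠LNQ = 147.7° gives NQ at 63.50° from the x-axis; with |NQ| = 11.3, Q = (37.51, -13.82). Then |CQ| = |Q − C| = 39.97.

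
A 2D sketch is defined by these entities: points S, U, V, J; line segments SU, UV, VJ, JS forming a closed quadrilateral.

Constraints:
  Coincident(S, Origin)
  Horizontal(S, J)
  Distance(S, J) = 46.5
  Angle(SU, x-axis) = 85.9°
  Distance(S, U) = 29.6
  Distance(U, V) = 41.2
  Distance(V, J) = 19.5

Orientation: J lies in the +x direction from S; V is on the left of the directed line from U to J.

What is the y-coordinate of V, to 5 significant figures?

18.959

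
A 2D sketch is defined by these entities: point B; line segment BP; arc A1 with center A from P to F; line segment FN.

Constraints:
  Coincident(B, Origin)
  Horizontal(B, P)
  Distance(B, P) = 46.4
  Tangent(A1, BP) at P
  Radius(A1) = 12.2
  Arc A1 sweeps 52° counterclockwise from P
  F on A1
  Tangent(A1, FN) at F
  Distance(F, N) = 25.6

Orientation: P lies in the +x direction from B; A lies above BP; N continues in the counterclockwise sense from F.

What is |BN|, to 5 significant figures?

75.959

B is at the origin; B and P share the same y with |BP| = 46.4 and P on the +x side, so P = (46.400, 0.0000). Tangency of A1 to BP means the radius AP is perpendicular to BP, so A = P + (0, 12.2) = (46.400, 12.200). On A1, P sits at bearing -90° from A; a 52° counterclockwise sweep puts F at bearing -38°, so F = A + 12.2·(cos -38°, sin -38°) = (56.014, 4.6889). A1 meets FN tangentially, so AF is at right angles to FN, so FN runs along (−sin -38°, cos -38°); with |FN| = 25.6, N = (71.775, 24.862). Then |BN| = |N − B| = 75.959.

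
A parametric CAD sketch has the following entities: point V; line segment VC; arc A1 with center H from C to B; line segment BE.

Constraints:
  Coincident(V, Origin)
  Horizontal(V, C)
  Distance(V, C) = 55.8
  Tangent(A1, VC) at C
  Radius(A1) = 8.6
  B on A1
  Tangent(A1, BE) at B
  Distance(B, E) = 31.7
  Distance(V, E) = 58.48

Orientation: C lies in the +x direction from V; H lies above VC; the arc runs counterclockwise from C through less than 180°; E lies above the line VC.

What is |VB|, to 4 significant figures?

64.16

Checks: |HB| = 8.600 ✓; ∠(HB, BE) = 90.00° ✓; |BE| = 31.70 ✓; |VE| = 58.48 ✓.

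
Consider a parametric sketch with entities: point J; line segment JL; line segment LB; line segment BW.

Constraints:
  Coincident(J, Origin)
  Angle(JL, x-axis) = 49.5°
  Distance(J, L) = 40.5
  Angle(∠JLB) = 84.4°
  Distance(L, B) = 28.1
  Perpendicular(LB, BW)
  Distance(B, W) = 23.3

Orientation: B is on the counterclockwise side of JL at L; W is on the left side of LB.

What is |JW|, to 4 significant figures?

29.54

J is at the origin; JL runs at 49.5° with length 40.5, so L = 40.5·(cos 49.5°, sin 49.5°) = (26.30, 30.80). ∠JLB = 84.4°, so LB runs at 49.5° + (180° − 84.4°) = 145.1° from the x-axis; with |LB| = 28.1, B = L + 28.1·(cos 145.1°, sin 145.1°) = (3.256, 46.87). The perpendicularity gives BW at right angles to LB; with |BW| = 23.3 on the left of LB, W = B + 23.3·(-0.5721, -0.8202) = (-10.07, 27.76). Then |JW| = |W − J| = 29.54.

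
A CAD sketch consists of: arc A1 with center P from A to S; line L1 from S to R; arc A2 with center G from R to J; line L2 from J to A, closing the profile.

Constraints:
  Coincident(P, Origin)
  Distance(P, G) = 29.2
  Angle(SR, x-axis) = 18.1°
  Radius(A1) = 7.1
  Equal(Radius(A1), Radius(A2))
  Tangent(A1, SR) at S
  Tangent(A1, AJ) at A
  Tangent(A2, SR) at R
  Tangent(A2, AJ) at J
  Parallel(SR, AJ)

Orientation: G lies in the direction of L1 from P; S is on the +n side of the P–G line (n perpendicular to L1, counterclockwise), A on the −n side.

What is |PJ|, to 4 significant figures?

30.05

The slot axis is L1's direction at 18.1°, so u = (cos 18.1°, sin 18.1°) = (0.9505, 0.3107) and n = (−sin 18.1°, cos 18.1°) = (-0.3107, 0.9505). P is at the origin and G lies 29.2 along u from P, so G = 29.2·u = (27.76, 9.072). Tangency of A1 to both parallel lines with radius 7.1 puts S and A at P ± 7.1·n: S = (-2.206, 6.749), A = (2.206, -6.749). Equal radii place R and J the same way about G: R = G + 7.1·n = (25.55, 15.82), J = G − 7.1·n = (29.96, 2.323). Then |PJ| = |J − P| = 30.05.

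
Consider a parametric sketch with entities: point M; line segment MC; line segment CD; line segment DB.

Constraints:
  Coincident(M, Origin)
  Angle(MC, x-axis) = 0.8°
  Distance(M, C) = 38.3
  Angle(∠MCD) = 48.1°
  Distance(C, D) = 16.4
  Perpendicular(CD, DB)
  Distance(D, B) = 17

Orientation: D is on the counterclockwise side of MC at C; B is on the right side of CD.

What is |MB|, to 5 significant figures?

46.423

M is at the origin; MC runs at 0.8° with length 38.3, so C = 38.3·(cos 0.8°, sin 0.8°) = (38.296, 0.53475). ∠MCD = 48.1°, so CD runs at 0.8° + (180° − 48.1°) = 132.70° from the x-axis; with |CD| = 16.4, D = C + 16.4·(cos 132.70°, sin 132.70°) = (27.174, 12.587). The perpendicularity gives DB at right angles to CD; with |DB| = 17.0 on the right of CD, B = D + 17.0·(0.73491, 0.67816) = (39.668, 24.116). Then |MB| = |B − M| = 46.423.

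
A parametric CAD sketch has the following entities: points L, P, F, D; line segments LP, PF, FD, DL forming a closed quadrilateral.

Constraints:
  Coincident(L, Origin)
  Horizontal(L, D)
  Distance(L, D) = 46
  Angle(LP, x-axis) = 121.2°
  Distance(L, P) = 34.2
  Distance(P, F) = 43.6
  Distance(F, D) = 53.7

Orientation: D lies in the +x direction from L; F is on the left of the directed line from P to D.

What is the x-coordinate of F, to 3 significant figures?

21.7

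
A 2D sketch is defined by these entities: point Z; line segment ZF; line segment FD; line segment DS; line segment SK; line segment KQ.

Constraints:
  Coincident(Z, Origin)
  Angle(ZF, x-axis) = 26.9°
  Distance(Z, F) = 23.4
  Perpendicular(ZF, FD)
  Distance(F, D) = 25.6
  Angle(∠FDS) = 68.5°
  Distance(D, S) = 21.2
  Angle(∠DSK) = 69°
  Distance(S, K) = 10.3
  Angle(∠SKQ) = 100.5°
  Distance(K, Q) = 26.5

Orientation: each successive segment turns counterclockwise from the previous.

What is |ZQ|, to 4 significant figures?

41.06

Z is at the origin; ZF runs at 26.9° with length 23.4, so F = (20.87, 10.59). ZF ⟂ FD, so FD runs at 116.9°; with |FD| = 25.6, D = (9.286, 33.42). ∠FDS = 68.5° gives DS at -131.6° from the x-axis; with |DS| = 21.2, S = (-4.790, 17.56). ∠DSK = 69.0° gives SK at -20.60° from the x-axis; with |SK| = 10.3, K = (4.852, 13.94). ∠SKQ = 100.5° gives KQ at 58.90° from the x-axis; with |KQ| = 26.5, Q = (18.54, 36.63). Then |ZQ| = |Q − Z| = 41.06.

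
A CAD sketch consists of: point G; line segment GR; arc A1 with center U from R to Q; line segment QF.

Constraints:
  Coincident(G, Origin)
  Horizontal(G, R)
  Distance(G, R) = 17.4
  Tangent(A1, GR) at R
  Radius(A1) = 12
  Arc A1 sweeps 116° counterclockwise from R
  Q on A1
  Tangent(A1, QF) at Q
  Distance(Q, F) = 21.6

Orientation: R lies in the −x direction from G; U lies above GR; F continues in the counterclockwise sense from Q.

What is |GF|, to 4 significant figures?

40.05

G is at the origin; G and R share the same y with |GR| = 17.4 and R on the −x side, so R = (-17.40, 0.000). The tangent condition forces UR to be normal to GR, so U = R + (0, 12) = (-17.40, 12.00). On A1, R sits at bearing -90° from U; a 116° counterclockwise sweep puts Q at bearing 26°, so Q = U + 12.0·(cos 26°, sin 26°) = (-6.614, 17.26). A1 meets QF tangentially, so UQ is at right angles to QF, so QF runs along (−sin 26°, cos 26°); with |QF| = 21.6, F = (-16.08, 36.67). Then |GF| = |F − G| = 40.05.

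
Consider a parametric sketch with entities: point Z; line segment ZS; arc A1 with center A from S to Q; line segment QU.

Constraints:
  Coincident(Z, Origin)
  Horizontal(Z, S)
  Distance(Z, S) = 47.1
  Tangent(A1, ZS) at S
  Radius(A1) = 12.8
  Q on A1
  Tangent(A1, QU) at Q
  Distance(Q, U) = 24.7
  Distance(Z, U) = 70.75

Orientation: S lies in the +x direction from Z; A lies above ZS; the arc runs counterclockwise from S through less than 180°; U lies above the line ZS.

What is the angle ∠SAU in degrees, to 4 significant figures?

152.3°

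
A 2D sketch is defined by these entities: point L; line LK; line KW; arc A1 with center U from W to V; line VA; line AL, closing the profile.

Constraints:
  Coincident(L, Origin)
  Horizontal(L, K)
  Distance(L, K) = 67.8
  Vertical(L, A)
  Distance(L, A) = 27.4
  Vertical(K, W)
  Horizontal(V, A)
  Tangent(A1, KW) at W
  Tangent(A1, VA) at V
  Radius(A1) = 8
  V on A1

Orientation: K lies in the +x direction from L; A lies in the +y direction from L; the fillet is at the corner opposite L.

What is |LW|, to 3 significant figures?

70.5

The virtual corner opposite L is at (67.8, 27.4). A1 meets KW tangentially, so UW is at right angles to KW and since A1 is tangent to VA there, UV ⟂ VA, with radius 8.0, so the center U sits 8.0 in from both sides at U = (59.8, 19.4). That places the tangent points at W = (67.8, 19.4) on KW and V = (59.8, 27.4) on VA. Then |LW| = |W − L| = 70.5.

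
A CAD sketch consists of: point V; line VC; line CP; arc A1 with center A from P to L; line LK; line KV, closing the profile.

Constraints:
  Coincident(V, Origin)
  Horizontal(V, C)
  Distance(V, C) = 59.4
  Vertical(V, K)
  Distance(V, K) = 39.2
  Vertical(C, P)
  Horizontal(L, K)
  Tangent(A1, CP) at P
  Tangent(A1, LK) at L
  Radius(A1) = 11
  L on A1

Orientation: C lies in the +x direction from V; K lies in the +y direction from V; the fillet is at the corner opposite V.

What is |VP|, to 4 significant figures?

65.75

The virtual corner opposite V is at (59.40, 39.20). Since A1 is tangent to CP there, AP ⟂ CP and since A1 is tangent to LK there, AL ⟂ LK, with radius 11.0, so the center A sits 11.0 in from both sides at A = (48.40, 28.20). That places the tangent points at P = (59.40, 28.20) on CP and L = (48.40, 39.20) on LK. Then |VP| = |P − V| = 65.75.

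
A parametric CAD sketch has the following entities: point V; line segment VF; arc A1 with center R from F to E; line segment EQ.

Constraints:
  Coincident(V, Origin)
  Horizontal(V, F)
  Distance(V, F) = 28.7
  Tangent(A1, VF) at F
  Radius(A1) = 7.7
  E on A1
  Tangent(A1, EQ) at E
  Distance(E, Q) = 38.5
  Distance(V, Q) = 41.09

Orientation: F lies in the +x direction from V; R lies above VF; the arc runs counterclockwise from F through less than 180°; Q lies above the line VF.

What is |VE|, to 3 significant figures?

36.6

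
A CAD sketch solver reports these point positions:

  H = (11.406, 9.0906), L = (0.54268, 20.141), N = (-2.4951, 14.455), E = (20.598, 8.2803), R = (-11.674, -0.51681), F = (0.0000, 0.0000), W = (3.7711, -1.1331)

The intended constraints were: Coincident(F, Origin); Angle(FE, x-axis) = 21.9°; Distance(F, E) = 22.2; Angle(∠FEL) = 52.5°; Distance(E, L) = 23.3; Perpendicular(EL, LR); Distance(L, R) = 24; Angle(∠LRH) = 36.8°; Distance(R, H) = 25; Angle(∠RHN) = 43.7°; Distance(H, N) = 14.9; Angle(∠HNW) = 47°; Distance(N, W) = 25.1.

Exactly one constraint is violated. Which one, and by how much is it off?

Distance(N, W) = 25.1 — off by 8.30.

F = (0.00, 0.00) ✓; FE at 21.90° ✓; |FE| = 22.20 ✓; ∠FEL = 52.50° ✓; |EL| = 23.30 ✓; ∠(EL, LR) = 90.00° ✓; |LR| = 24.00 ✓; ∠LRH = 36.80° ✓; |RH| = 25.00 ✓; ∠RHN = 43.70° ✓; |HN| = 14.90 ✓; ∠HNW = 47.00° ✓; |NW| = 16.80 ✗.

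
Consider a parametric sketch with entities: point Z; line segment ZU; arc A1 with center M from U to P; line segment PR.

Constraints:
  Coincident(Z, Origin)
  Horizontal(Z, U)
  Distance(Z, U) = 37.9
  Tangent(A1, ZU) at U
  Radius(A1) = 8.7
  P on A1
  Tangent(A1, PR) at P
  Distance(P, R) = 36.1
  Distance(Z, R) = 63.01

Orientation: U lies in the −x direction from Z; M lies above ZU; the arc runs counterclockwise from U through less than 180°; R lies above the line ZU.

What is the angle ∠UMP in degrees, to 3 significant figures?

113°

Checks: |MU| = 8.700 ✓; |MP| = 8.700 ✓; ∠(MP, PR) = 90.00° ✓; |PR| = 36.10 ✓; |ZR| = 63.01 ✓.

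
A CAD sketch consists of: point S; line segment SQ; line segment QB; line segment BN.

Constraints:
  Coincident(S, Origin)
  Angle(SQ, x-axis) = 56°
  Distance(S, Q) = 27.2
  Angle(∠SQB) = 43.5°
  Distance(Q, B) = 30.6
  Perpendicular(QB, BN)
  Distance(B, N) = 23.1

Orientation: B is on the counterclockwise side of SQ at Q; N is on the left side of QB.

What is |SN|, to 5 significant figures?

11.718

∠SQB = 43.5°, so QB runs at 56.0° + (180° − 43.5°) = 192.50° from the x-axis; with |QB| = 30.6, B = Q + 30.6·(cos 192.50°, sin 192.50°) = (-14.665, 15.927). QB ⟂ BN; with |BN| = 23.1 on the left of QB, N = B + 23.1·(0.21644, -0.97630) = (-9.6649, -6.6257). Then |SN| = |N − S| = 11.718.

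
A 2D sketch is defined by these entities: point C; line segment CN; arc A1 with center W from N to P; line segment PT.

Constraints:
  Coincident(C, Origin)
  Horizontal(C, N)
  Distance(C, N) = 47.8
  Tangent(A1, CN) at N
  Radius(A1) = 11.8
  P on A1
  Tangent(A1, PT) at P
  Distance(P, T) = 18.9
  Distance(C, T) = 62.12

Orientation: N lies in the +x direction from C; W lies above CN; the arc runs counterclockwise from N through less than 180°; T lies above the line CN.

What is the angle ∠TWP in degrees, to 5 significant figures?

58.022°

Checks: ∠(WN, NC) = 90.00° ✓; |WP| = 11.80 ✓; ∠(WP, PT) = 90.00° ✓; |PT| = 18.90 ✓; |CT| = 62.12 ✓.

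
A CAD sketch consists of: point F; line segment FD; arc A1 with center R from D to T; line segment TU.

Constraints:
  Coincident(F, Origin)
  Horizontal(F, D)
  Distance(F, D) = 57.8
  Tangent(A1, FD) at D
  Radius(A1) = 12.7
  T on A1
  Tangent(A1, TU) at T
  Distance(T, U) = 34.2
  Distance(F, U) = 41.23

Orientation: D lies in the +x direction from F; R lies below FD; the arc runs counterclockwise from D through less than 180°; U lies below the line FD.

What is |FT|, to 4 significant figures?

48.11

Checks: ∠(RD, DF) = 90.00° ✓; |RT| = 12.70 ✓; ∠(RT, TU) = 90.00° ✓; |TU| = 34.20 ✓; |FU| = 41.23 ✓.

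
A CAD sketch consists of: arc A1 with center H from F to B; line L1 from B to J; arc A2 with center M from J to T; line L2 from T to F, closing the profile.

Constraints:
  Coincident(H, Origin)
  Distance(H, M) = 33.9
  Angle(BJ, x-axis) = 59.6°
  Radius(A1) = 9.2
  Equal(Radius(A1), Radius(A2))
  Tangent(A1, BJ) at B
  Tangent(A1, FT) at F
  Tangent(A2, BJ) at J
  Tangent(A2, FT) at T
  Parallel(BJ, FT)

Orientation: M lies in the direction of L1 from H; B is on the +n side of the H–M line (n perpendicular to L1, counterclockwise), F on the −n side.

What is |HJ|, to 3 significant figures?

35.1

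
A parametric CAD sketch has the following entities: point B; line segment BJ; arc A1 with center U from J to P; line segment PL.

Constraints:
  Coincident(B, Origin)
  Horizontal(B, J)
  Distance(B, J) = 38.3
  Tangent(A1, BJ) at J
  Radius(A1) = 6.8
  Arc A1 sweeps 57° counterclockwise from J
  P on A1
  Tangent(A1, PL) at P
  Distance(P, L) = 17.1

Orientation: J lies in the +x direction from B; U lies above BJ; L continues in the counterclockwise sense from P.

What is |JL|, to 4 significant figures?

23.01

On A1, J sits at bearing -90° from U; a 57° counterclockwise sweep puts P at bearing -33°, so P = U + 6.8·(cos -33°, sin -33°) = (44.00, 3.096). Since A1 is tangent to PL there, UP ⟂ PL, so PL runs along (−sin -33°, cos -33°); with |PL| = 17.1, L = (53.32, 17.44). Then |JL| = |L − J| = 23.01.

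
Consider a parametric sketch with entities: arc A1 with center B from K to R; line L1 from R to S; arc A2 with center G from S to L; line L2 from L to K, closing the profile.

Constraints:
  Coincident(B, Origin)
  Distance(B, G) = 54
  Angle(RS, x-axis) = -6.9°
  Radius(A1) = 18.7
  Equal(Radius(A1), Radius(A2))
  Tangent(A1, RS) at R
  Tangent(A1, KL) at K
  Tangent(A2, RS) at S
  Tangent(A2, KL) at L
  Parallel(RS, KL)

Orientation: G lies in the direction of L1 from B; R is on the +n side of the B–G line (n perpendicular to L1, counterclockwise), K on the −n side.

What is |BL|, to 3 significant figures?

57.1

Tangency of A1 to both parallel lines with radius 18.7 puts R and K at B ± 18.7·n: R = (2.25, 18.6), K = (-2.25, -18.6). Equal radii place S and L the same way about G: S = G + 18.7·n = (55.9, 12.1), L = G − 18.7·n = (51.4, -25.1). Then |BL| = |L − B| = 57.1.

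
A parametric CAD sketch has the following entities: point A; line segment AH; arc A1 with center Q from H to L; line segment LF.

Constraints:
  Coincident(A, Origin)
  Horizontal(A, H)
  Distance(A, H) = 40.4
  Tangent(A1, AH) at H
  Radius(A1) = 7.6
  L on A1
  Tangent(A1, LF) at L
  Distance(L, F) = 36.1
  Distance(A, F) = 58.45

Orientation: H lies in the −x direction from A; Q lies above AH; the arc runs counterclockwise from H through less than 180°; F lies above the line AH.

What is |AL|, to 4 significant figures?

34.00

A is at the origin; A and H share the same y with |AH| = 40.4 and H on the −x side, so H = (-40.40, 0.000). Tangency of A1 to AH means the radius QH is perpendicular to AH, so Q = H + (0, 7.6) = (-40.40, 7.600). Since QL ⟂ LF (tangency), |QF| = √(7.6² + 36.1²) = 36.89 regardless of where L sits on A1. So F lies on both circle(A, 58.45) and circle(Q, 36.89); the above-AH intersection is F = (-38.00, 44.41). L is the foot of the tangent from F: L = (-32.88, 8.678).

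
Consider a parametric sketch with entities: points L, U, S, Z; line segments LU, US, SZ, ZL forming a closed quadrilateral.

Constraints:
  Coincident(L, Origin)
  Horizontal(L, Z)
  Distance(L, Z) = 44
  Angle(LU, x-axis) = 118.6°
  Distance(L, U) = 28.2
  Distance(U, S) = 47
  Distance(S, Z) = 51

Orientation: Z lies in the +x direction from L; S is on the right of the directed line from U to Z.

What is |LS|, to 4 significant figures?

21.09

Checks: |US| = 47.00 ✓; |SZ| = 51.00 ✓.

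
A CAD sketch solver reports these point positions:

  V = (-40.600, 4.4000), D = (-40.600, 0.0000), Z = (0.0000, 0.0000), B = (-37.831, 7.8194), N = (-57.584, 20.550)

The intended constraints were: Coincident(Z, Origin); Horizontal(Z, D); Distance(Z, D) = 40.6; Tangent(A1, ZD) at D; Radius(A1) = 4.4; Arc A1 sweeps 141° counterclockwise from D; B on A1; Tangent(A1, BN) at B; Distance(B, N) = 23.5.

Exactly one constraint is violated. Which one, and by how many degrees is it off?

Tangent(A1, BN) at B — off by 6.20°.

Z = (0.00, 0.00) ✓; Z.y = 0.00, D.y = 0.00 ✓; |ZD| = 40.60 ✓; ∠(VD, DZ) = 90.00° ✓; |VD| = 4.400 ✓; bearing(V→B) − bearing(V→D) = 141.0° ✓; |VB| = 4.400 ✓; ∠(VB, BN) = 83.80° ✗; |BN| = 23.50 ✓.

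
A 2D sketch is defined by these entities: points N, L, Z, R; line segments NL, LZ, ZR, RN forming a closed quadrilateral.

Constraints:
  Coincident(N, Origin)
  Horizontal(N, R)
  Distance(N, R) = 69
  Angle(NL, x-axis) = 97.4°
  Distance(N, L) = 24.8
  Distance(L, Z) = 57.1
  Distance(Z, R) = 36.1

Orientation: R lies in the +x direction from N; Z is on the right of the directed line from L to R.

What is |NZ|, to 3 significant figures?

40.2

Checks: |LZ| = 57.10 ✓; |ZR| = 36.10 ✓.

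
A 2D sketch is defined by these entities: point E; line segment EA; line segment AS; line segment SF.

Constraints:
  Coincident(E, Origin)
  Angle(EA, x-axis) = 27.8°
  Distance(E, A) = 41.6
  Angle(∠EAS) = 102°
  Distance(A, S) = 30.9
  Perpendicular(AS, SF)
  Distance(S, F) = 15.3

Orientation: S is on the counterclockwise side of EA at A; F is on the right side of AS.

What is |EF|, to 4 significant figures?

68.55

∠EAS = 102.0°, so AS runs at 27.8° + (180° − 102.0°) = 105.8° from the x-axis; with |AS| = 30.9, S = A + 30.9·(cos 105.8°, sin 105.8°) = (28.39, 49.13). The perpendicularity gives SF at right angles to AS; with |SF| = 15.3 on the right of AS, F = S + 15.3·(0.9622, 0.2723) = (43.11, 53.30). Then |EF| = |F − E| = 68.55.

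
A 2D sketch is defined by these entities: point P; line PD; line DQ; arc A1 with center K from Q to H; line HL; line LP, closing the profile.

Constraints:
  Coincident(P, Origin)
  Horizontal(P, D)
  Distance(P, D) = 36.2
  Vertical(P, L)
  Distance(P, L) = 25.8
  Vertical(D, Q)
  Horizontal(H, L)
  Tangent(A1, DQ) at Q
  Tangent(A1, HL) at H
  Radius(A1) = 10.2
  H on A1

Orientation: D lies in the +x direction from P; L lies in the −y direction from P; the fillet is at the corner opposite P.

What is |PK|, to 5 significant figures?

30.321

P is at the origin; PD is horizontal with |PD| = 36.2 and D on the +x side, so D = (36.200, 0.0000). PL is vertical with |PL| = 25.8 and L on the −y side, so L = (0.0000, -25.800). The virtual corner opposite P is at (36.200, -25.800). A1 meets DQ tangentially, so KQ is at right angles to DQ and since A1 is tangent to HL there, KH ⟂ HL, with radius 10.2, so the center K sits 10.2 in from both sides at K = (26.000, -15.600). Then |PK| = |K − P| = 30.321.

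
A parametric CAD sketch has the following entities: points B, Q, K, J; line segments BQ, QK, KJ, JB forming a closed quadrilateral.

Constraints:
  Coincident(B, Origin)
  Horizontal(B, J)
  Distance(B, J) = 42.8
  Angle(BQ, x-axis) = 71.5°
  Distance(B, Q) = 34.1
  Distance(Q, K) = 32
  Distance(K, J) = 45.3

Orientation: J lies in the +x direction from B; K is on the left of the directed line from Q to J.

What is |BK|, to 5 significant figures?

60.447

Checks: |QK| = 32.00 ✓; |KJ| = 45.30 ✓.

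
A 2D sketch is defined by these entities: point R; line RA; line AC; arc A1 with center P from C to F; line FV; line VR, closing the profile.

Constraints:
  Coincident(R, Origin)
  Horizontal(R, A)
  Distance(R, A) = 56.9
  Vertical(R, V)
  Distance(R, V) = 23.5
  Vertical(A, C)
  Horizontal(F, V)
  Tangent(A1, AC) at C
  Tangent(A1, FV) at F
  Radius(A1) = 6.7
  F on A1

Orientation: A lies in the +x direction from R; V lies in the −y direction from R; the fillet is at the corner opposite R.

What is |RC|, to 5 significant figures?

59.328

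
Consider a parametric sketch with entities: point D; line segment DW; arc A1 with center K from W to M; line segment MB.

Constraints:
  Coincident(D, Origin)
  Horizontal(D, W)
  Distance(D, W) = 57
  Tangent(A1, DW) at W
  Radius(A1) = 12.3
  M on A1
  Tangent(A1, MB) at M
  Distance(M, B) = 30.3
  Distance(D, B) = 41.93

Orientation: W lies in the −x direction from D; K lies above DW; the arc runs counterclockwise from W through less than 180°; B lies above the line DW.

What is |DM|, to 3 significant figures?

47.3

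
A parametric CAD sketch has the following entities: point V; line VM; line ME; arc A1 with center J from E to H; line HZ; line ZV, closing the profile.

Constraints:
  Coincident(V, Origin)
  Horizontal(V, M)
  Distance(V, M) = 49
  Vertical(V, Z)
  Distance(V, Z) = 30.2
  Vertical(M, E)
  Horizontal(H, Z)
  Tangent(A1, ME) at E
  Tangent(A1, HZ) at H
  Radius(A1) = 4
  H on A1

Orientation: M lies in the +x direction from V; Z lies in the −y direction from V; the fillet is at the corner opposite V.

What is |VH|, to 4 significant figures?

54.19

The virtual corner opposite V is at (49.00, -30.20). The tangent condition forces JE to be normal to ME and A1 meets HZ tangentially, so JH is at right angles to HZ, with radius 4.0, so the center J sits 4.0 in from both sides at J = (45.00, -26.20). That places the tangent points at E = (49.00, -26.20) on ME and H = (45.00, -30.20) on HZ. Then |VH| = |H − V| = 54.19.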